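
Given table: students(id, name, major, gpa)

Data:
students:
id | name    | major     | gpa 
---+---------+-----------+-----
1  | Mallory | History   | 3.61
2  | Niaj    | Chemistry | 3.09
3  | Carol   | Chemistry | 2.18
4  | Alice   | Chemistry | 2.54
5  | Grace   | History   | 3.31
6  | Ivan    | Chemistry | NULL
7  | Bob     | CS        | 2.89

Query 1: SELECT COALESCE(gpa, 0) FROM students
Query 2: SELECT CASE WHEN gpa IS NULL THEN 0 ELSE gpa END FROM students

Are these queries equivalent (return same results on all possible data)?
Yes, equivalent

Both queries return: [(0,), (2.18,), (2.54,), (2.89,), (3.09,), (3.31,), (3.61,)]

Reason: COALESCE vs CASE for NULL handling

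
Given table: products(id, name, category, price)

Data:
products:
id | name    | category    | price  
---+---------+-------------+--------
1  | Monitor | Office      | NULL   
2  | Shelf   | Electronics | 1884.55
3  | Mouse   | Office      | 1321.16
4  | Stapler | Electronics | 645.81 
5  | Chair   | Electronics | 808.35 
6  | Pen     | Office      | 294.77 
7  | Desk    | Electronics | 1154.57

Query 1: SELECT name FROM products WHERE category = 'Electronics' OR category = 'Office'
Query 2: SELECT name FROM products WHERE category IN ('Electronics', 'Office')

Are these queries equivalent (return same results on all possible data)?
Yes, equivalent

Both queries return: [('Chair',), ('Desk',), ('Monitor',), ('Mouse',), ('Pen',), ('Shelf',), ('Stapler',)]

Reason: OR vs IN are equivalent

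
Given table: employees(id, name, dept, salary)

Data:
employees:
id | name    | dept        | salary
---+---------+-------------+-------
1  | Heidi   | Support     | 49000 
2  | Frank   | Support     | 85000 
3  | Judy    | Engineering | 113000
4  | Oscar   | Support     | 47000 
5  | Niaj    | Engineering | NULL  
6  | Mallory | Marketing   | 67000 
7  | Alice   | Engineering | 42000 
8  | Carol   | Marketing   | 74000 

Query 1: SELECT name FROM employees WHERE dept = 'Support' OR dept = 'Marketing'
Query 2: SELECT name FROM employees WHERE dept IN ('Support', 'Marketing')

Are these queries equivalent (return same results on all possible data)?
Yes, equivalent

Both queries return: [('Carol',), ('Frank',), ('Heidi',), ('Mallory',), ('Oscar',)]

Reason: OR vs IN are equivalent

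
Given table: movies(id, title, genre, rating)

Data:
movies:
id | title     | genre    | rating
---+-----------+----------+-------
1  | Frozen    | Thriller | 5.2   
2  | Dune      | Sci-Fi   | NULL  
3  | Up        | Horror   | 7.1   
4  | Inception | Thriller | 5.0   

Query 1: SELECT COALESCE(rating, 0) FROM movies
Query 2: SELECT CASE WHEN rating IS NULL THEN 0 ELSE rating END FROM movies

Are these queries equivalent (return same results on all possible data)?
Yes, equivalent

Both queries return: [(0,), (5.0,), (5.2,), (7.1,)]

Reason: COALESCE vs CASE for NULL handling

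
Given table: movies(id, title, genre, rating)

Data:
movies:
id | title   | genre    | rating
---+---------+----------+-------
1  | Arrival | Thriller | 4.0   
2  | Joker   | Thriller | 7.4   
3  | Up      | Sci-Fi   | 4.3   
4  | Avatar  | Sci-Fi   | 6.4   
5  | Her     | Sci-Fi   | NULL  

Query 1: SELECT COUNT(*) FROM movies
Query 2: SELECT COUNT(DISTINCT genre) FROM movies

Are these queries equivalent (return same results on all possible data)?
No, not equivalent

Query 1 returns: [(5,)]
Query 2 returns: [(2,)]

Reason: COUNT(*) counts rows, COUNT(DISTINCT genre) counts unique genres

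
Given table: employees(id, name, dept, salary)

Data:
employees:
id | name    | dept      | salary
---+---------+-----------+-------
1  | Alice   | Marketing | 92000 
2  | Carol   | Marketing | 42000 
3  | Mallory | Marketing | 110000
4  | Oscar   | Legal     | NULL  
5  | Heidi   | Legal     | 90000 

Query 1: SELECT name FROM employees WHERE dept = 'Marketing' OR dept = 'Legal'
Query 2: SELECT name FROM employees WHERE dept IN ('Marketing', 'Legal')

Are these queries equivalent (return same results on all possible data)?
Yes, equivalent

Both queries return: [('Alice',), ('Carol',), ('Heidi',), ('Mallory',), ('Oscar',)]

Reason: OR vs IN are equivalent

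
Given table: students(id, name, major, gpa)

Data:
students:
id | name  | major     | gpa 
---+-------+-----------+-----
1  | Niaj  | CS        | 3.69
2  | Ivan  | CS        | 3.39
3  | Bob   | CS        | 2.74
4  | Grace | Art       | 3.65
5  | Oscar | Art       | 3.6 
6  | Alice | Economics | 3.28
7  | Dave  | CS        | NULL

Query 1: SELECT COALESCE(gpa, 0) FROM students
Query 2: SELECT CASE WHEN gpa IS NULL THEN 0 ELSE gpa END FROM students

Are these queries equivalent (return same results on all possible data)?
Yes, equivalent

Both queries return: [(0,), (2.74,), (3.28,), (3.39,), (3.6,), (3.65,), (3.69,)]

Reason: COALESCE vs CASE for NULL handling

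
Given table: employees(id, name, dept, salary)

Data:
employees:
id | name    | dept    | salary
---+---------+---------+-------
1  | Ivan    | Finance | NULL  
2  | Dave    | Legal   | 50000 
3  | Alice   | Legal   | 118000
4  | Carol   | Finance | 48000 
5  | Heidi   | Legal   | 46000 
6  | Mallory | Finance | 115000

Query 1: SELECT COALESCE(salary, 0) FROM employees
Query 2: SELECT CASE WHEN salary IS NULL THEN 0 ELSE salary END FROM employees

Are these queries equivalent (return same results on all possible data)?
Yes, equivalent

Both queries return: [(0,), (46000,), (48000,), (50000,), (115000,), (118000,)]

Reason: COALESCE vs CASE for NULL handling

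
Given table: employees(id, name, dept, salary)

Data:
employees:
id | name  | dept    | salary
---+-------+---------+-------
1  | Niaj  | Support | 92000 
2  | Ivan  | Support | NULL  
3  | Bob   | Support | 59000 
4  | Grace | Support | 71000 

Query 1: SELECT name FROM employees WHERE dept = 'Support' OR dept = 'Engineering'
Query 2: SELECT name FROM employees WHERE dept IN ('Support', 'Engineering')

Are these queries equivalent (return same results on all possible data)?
Yes, equivalent

Both queries return: [('Bob',), ('Grace',), ('Ivan',), ('Niaj',)]

Reason: OR vs IN are equivalent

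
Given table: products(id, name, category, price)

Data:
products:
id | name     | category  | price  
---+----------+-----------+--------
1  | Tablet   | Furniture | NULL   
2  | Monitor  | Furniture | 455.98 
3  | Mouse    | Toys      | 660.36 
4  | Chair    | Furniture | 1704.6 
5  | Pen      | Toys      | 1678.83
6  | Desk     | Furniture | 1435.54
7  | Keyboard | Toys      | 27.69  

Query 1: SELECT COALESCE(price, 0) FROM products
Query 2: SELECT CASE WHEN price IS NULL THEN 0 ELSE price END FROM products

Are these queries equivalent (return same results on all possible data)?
Yes, equivalent

Both queries return: [(0,), (27.69,), (455.98,), (660.36,), (1435.54,), (1678.83,), (1704.6,)]

Reason: COALESCE vs CASE for NULL handling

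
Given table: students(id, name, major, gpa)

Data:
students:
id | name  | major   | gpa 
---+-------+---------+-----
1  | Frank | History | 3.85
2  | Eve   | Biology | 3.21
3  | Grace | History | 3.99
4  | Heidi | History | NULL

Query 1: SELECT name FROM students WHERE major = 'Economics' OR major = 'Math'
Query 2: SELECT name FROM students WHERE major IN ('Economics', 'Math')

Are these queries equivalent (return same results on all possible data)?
Yes, equivalent

Both queries return: []

Reason: OR vs IN are equivalent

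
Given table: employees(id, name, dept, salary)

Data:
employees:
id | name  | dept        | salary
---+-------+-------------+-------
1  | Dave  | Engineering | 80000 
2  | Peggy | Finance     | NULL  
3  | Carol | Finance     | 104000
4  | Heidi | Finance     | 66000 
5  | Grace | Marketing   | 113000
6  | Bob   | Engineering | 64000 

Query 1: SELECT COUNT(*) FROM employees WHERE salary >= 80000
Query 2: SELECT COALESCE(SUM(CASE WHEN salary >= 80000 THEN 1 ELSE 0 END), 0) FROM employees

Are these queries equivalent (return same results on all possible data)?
Yes, equivalent

Both queries return: [(3,)]

Reason: COUNT with WHERE vs conditional SUM (COALESCE handles empty-table NULL)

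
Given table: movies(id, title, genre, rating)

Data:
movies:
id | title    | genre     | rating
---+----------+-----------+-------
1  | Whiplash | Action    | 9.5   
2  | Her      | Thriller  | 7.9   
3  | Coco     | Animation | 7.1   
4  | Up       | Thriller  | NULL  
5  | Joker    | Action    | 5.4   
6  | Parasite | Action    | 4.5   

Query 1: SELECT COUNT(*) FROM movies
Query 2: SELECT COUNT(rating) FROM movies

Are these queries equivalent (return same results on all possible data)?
No, not equivalent

Query 1 returns: [(6,)]
Query 2 returns: [(5,)]

Reason: COUNT(*) includes NULLs, COUNT(column) excludes them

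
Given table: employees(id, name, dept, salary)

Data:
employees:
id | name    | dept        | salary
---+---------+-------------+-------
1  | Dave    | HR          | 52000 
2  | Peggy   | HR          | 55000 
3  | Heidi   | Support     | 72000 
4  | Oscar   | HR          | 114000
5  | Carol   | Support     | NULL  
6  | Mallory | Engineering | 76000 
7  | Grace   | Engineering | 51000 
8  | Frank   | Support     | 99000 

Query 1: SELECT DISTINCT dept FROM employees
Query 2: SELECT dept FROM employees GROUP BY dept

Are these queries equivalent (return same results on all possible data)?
Yes, equivalent

Both queries return: [('Engineering',), ('HR',), ('Support',)]

Reason: Both get unique depts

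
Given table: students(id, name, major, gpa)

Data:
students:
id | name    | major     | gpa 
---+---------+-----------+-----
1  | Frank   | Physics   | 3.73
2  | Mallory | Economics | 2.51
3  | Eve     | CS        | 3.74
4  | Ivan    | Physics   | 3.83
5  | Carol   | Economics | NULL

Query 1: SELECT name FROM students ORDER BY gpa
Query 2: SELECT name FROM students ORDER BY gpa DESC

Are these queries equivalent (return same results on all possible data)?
No, not equivalent

Query 1 returns: [('Carol',), ('Mallory',), ('Frank',), ('Eve',), ('Ivan',)]
Query 2 returns: [('Ivan',), ('Eve',), ('Frank',), ('Mallory',), ('Carol',)]

Reason: ASC vs DESC gives opposite ordering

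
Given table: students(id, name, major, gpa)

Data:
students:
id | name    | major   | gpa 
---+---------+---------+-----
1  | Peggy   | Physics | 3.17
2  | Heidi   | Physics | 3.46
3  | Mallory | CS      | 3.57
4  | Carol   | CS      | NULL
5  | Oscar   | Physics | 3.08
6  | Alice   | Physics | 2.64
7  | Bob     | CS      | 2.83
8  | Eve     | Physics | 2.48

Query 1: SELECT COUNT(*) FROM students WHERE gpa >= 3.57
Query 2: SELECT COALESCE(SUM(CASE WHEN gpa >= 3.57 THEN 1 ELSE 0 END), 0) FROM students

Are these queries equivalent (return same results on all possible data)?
Yes, equivalent

Both queries return: [(1,)]

Reason: COUNT with WHERE vs conditional SUM (COALESCE handles empty-table NULL)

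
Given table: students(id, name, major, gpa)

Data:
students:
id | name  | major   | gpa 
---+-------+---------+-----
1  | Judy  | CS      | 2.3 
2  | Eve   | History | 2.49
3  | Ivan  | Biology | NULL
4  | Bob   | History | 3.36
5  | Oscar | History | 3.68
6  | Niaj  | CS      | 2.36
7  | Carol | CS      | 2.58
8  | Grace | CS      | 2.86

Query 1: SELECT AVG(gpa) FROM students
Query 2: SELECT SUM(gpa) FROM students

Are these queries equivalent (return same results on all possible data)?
No, not equivalent

Query 1 returns: [(2.8042857142857143,)]
Query 2 returns: [(19.63,)]

Reason: AVG vs SUM give different aggregate values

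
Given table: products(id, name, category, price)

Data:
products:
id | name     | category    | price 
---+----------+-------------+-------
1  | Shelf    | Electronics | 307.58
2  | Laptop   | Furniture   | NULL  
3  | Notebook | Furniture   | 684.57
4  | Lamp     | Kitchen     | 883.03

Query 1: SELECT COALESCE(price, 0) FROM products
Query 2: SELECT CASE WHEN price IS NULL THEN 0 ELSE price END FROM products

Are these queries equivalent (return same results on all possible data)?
Yes, equivalent

Both queries return: [(0,), (307.58,), (684.57,), (883.03,)]

Reason: COALESCE vs CASE for NULL handling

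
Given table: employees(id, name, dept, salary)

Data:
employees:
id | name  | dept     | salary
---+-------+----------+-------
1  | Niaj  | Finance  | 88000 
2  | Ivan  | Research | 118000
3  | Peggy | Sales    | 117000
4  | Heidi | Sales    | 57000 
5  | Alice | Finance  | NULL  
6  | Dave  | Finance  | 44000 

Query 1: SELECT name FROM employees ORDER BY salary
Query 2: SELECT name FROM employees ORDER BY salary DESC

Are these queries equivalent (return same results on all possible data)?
No, not equivalent

Query 1 returns: [('Alice',), ('Dave',), ('Heidi',), ('Niaj',), ('Peggy',), ('Ivan',)]
Query 2 returns: [('Ivan',), ('Peggy',), ('Niaj',), ('Heidi',), ('Dave',), ('Alice',)]

Reason: ASC vs DESC gives opposite ordering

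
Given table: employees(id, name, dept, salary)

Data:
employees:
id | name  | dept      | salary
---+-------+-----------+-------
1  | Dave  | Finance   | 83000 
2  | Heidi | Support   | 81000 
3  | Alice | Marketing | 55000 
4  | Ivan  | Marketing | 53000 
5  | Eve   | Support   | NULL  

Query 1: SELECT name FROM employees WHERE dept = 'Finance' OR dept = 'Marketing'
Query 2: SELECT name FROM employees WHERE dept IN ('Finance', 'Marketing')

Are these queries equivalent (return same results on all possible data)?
Yes, equivalent

Both queries return: [('Alice',), ('Dave',), ('Ivan',)]

Reason: OR vs IN are equivalent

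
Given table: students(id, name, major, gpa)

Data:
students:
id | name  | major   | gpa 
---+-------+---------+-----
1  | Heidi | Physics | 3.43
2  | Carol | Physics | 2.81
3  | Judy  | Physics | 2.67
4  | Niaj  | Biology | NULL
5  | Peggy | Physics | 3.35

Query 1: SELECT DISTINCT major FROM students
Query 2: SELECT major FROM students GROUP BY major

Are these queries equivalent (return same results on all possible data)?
Yes, equivalent

Both queries return: [('Biology',), ('Physics',)]

Reason: Both get unique majors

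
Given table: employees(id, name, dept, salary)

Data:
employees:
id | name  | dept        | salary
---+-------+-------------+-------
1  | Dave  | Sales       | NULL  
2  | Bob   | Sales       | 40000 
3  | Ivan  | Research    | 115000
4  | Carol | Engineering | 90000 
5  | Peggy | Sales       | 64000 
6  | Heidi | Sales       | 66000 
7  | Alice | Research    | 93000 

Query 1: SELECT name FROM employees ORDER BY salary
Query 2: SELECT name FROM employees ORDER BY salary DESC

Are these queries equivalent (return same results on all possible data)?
No, not equivalent

Query 1 returns: [('Dave',), ('Bob',), ('Peggy',), ('Heidi',), ('Carol',), ('Alice',), ('Ivan',)]
Query 2 returns: [('Ivan',), ('Alice',), ('Carol',), ('Heidi',), ('Peggy',), ('Bob',), ('Dave',)]

Reason: ASC vs DESC gives opposite ordering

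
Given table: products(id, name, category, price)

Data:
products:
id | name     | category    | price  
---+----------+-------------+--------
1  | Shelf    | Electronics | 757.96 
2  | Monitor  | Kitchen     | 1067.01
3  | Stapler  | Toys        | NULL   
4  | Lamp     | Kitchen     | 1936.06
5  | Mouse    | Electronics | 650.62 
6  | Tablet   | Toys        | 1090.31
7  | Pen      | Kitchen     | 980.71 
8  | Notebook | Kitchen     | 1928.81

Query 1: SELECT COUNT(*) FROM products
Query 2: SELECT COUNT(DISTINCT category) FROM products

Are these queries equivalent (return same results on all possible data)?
No, not equivalent

Query 1 returns: [(8,)]
Query 2 returns: [(3,)]

Reason: COUNT(*) counts rows, COUNT(DISTINCT category) counts unique categorys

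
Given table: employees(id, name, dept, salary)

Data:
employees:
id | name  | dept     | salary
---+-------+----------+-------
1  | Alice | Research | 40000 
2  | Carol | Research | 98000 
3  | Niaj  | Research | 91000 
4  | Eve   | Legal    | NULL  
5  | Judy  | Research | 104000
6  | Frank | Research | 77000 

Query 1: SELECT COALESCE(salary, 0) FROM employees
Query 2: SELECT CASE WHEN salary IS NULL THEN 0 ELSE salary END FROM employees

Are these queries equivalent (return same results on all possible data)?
Yes, equivalent

Both queries return: [(0,), (40000,), (77000,), (91000,), (98000,), (104000,)]

Reason: COALESCE vs CASE for NULL handling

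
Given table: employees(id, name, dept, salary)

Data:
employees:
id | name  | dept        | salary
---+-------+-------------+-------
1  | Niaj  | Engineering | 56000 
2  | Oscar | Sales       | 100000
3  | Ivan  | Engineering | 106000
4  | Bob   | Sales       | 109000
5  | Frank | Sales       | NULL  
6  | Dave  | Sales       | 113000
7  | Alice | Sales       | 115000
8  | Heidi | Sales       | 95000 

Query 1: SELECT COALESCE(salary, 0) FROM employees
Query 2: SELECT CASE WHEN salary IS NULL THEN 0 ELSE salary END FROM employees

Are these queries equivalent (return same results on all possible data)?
Yes, equivalent

Both queries return: [(0,), (56000,), (95000,), (100000,), (106000,), (109000,), (113000,), (115000,)]

Reason: COALESCE vs CASE for NULL handling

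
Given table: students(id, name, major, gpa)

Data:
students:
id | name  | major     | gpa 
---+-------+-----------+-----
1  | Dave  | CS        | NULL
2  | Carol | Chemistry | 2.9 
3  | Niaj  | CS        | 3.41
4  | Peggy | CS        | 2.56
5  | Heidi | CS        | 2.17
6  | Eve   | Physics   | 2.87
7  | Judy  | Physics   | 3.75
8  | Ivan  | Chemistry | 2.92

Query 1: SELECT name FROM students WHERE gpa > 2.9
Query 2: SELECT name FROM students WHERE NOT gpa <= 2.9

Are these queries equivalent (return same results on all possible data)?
Yes, equivalent

Both queries return: [('Ivan',), ('Judy',), ('Niaj',)]

Reason: Both filter gpa > 2.9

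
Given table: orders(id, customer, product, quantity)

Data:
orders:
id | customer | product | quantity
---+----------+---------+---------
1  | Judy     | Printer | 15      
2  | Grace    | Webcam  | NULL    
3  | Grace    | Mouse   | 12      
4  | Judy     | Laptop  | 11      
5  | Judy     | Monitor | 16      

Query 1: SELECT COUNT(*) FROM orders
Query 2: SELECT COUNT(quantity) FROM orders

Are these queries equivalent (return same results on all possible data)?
No, not equivalent

Query 1 returns: [(5,)]
Query 2 returns: [(4,)]

Reason: COUNT(*) includes NULLs, COUNT(column) excludes them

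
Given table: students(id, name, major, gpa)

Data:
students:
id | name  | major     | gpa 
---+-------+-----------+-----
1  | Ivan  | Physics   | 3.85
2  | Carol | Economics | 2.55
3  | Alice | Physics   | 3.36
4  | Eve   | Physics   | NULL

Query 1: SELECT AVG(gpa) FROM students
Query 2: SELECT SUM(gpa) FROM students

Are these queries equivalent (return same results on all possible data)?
No, not equivalent

Query 1 returns: [(3.2533333333333334,)]
Query 2 returns: [(9.76,)]

Reason: AVG vs SUM give different aggregate values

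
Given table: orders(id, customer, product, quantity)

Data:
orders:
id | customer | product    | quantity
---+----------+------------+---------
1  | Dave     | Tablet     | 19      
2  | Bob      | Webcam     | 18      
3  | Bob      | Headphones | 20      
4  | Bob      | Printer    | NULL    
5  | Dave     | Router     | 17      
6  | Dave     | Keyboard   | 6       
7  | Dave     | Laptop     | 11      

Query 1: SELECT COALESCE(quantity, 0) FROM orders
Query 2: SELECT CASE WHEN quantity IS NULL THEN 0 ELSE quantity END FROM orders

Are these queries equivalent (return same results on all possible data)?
Yes, equivalent

Both queries return: [(0,), (6,), (11,), (17,), (18,), (19,), (20,)]

Reason: COALESCE vs CASE for NULL handling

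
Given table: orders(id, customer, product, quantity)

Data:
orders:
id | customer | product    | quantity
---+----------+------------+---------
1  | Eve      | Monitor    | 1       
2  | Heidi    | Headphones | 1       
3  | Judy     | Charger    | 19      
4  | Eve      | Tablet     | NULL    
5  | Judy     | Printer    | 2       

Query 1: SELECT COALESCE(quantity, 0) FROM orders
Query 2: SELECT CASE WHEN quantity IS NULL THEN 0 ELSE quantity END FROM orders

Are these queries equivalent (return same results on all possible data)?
Yes, equivalent

Both queries return: [(0,), (1,), (1,), (2,), (19,)]

Reason: COALESCE vs CASE for NULL handling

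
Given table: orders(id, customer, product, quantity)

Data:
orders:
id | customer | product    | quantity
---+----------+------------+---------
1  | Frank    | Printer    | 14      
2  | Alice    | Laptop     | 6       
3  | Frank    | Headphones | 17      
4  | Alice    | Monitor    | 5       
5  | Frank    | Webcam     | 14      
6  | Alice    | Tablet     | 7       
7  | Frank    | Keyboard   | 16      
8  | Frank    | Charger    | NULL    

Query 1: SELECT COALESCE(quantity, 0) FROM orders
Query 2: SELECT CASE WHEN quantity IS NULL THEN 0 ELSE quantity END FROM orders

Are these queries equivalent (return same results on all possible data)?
Yes, equivalent

Both queries return: [(0,), (5,), (6,), (7,), (14,), (14,), (16,), (17,)]

Reason: COALESCE vs CASE for NULL handling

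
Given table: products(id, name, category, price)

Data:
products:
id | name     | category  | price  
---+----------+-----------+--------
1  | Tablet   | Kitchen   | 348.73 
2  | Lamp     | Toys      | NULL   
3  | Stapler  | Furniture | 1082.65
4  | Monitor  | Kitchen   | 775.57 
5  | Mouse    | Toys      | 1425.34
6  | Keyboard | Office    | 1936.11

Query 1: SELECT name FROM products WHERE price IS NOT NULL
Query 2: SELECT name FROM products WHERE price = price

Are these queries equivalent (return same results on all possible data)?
Yes, equivalent

Both queries return: [('Keyboard',), ('Monitor',), ('Mouse',), ('Stapler',), ('Tablet',)]

Reason: IS NOT NULL vs self-equality (both exclude NULLs)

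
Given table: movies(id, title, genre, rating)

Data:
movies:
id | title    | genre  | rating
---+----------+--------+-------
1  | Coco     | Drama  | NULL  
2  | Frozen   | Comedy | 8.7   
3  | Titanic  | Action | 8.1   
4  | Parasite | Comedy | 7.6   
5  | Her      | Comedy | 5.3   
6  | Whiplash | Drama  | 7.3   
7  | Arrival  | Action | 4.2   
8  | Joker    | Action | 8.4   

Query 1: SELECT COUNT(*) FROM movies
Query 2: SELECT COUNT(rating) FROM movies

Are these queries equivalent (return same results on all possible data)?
No, not equivalent

Query 1 returns: [(8,)]
Query 2 returns: [(7,)]

Reason: COUNT(*) includes NULLs, COUNT(column) excludes them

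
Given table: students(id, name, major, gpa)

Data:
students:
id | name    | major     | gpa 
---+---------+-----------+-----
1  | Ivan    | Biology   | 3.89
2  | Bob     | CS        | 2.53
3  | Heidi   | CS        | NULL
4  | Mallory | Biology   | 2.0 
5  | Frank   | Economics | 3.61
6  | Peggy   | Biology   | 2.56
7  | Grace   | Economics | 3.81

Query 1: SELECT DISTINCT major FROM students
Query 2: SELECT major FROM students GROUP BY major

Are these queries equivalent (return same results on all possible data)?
Yes, equivalent

Both queries return: [('Biology',), ('CS',), ('Economics',)]

Reason: Both get unique majors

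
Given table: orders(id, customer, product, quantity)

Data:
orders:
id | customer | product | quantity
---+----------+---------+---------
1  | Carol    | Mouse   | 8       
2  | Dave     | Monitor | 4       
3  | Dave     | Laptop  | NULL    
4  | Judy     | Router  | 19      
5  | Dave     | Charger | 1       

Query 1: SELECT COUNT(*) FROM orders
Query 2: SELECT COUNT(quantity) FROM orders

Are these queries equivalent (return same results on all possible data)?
No, not equivalent

Query 1 returns: [(5,)]
Query 2 returns: [(4,)]

Reason: COUNT(*) includes NULLs, COUNT(column) excludes them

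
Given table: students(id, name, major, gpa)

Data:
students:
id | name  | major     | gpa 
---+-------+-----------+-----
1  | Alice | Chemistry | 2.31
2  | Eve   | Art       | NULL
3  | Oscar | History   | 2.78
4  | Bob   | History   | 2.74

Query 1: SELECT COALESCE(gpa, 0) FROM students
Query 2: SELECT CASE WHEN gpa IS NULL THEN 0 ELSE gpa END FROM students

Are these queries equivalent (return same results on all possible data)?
Yes, equivalent

Both queries return: [(0,), (2.31,), (2.74,), (2.78,)]

Reason: COALESCE vs CASE for NULL handling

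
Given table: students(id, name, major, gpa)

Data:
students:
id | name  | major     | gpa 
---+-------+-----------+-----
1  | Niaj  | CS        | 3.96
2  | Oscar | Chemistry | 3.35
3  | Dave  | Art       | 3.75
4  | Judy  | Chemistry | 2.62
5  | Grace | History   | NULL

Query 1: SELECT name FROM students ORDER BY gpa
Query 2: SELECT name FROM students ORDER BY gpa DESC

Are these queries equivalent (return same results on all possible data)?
No, not equivalent

Query 1 returns: [('Grace',), ('Judy',), ('Oscar',), ('Dave',), ('Niaj',)]
Query 2 returns: [('Niaj',), ('Dave',), ('Oscar',), ('Judy',), ('Grace',)]

Reason: ASC vs DESC gives opposite ordering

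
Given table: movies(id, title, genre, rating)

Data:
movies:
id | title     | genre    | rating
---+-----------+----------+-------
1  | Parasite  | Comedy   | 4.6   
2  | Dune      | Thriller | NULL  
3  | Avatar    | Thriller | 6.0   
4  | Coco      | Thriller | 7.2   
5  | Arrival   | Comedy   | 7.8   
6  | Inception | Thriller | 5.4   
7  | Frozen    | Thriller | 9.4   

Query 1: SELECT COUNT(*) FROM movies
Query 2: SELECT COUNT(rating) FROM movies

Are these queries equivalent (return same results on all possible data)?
No, not equivalent

Query 1 returns: [(7,)]
Query 2 returns: [(6,)]

Reason: COUNT(*) includes NULLs, COUNT(column) excludes them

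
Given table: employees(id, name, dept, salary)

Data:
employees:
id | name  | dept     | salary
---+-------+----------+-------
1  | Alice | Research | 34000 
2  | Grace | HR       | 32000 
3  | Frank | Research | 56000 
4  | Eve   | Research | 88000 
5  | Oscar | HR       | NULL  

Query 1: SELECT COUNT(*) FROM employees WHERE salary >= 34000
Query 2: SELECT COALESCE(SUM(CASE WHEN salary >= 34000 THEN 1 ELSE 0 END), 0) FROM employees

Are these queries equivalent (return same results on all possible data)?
Yes, equivalent

Both queries return: [(3,)]

Reason: COUNT with WHERE vs conditional SUM (COALESCE handles empty-table NULL)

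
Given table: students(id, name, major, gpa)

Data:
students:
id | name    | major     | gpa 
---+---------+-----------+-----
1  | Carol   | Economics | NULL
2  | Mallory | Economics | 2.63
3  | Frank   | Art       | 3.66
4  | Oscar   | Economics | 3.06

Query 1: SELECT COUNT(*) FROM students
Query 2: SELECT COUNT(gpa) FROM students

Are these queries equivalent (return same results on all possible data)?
No, not equivalent

Query 1 returns: [(4,)]
Query 2 returns: [(3,)]

Reason: COUNT(*) includes NULLs, COUNT(column) excludes them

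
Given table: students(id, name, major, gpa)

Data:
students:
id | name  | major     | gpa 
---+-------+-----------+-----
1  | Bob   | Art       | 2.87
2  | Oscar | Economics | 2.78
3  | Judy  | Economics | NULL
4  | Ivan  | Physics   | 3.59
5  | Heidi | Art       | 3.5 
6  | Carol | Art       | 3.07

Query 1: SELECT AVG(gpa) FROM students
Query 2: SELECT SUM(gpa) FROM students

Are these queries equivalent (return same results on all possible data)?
No, not equivalent

Query 1 returns: [(3.162,)]
Query 2 returns: [(15.809999999999999,)]

Reason: AVG vs SUM give different aggregate values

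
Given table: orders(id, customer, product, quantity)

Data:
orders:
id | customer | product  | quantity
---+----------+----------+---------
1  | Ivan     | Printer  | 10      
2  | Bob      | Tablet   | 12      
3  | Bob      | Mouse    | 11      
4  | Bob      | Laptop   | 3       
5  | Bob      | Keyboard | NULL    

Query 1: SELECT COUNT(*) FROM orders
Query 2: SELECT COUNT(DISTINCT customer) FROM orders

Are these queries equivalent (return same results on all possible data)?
No, not equivalent

Query 1 returns: [(5,)]
Query 2 returns: [(2,)]

Reason: COUNT(*) counts rows, COUNT(DISTINCT customer) counts unique customers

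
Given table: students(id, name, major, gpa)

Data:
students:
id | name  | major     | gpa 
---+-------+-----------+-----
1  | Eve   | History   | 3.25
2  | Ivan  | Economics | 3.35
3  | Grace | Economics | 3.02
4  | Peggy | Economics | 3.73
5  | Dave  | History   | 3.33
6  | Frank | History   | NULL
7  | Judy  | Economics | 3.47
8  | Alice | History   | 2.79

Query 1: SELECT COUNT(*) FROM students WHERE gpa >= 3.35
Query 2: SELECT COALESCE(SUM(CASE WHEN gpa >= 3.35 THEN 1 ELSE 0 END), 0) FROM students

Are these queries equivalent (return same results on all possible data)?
Yes, equivalent

Both queries return: [(3,)]

Reason: COUNT with WHERE vs conditional SUM (COALESCE handles empty-table NULL)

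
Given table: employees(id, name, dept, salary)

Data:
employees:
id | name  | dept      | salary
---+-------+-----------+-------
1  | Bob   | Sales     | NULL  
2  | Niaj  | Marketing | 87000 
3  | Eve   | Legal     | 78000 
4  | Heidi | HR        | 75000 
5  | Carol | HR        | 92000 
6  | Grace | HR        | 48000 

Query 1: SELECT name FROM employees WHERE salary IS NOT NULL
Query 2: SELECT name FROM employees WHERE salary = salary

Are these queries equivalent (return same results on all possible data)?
Yes, equivalent

Both queries return: [('Carol',), ('Eve',), ('Grace',), ('Heidi',), ('Niaj',)]

Reason: IS NOT NULL vs self-equality (both exclude NULLs)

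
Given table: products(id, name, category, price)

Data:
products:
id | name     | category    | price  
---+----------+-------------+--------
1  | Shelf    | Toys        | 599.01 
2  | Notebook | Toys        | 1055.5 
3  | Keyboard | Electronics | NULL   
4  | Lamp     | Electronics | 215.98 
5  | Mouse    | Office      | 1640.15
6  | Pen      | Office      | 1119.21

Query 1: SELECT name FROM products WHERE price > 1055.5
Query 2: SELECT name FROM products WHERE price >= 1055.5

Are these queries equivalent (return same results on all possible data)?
No, not equivalent

Query 1 returns: [('Mouse',), ('Pen',)]
Query 2 returns: [('Notebook',), ('Mouse',), ('Pen',)]

Reason: > vs >= gives different results when price = 1055.5 exists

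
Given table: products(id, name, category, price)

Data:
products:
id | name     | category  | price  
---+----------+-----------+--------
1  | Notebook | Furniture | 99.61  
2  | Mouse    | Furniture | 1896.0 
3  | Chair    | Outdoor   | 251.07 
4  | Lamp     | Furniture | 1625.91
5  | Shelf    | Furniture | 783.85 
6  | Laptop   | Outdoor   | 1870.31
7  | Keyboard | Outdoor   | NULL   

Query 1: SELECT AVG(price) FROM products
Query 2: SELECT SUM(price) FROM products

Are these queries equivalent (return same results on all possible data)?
No, not equivalent

Query 1 returns: [(1087.7916666666667,)]
Query 2 returns: [(6526.75,)]

Reason: AVG vs SUM give different aggregate values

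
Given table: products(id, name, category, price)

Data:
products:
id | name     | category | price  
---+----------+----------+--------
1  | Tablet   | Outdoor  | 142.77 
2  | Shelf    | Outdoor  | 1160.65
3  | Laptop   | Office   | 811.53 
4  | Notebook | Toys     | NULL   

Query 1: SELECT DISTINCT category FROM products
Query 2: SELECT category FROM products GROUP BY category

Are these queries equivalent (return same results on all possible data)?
Yes, equivalent

Both queries return: [('Office',), ('Outdoor',), ('Toys',)]

Reason: Both get unique categorys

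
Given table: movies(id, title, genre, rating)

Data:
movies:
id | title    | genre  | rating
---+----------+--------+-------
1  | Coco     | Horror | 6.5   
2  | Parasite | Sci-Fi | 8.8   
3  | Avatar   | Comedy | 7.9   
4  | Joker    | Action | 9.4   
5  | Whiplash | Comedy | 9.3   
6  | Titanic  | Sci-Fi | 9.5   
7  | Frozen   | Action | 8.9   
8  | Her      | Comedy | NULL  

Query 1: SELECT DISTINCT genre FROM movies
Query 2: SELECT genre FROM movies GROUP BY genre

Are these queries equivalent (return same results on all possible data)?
Yes, equivalent

Both queries return: [('Action',), ('Comedy',), ('Horror',), ('Sci-Fi',)]

Reason: Both get unique genres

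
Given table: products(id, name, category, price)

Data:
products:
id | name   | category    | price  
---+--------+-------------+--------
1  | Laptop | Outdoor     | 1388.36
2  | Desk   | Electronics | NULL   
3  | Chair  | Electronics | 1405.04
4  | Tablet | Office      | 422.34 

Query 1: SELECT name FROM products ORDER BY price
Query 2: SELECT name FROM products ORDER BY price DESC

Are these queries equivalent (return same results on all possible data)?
No, not equivalent

Query 1 returns: [('Desk',), ('Tablet',), ('Laptop',), ('Chair',)]
Query 2 returns: [('Chair',), ('Laptop',), ('Tablet',), ('Desk',)]

Reason: ASC vs DESC gives opposite ordering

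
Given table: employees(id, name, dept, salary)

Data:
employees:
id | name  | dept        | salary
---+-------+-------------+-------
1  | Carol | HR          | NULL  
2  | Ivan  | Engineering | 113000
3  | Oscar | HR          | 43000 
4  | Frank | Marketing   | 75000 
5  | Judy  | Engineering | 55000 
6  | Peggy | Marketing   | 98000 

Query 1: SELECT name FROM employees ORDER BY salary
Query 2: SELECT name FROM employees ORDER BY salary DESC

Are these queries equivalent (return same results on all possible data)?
No, not equivalent

Query 1 returns: [('Carol',), ('Oscar',), ('Judy',), ('Frank',), ('Peggy',), ('Ivan',)]
Query 2 returns: [('Ivan',), ('Peggy',), ('Frank',), ('Judy',), ('Oscar',), ('Carol',)]

Reason: ASC vs DESC gives opposite ordering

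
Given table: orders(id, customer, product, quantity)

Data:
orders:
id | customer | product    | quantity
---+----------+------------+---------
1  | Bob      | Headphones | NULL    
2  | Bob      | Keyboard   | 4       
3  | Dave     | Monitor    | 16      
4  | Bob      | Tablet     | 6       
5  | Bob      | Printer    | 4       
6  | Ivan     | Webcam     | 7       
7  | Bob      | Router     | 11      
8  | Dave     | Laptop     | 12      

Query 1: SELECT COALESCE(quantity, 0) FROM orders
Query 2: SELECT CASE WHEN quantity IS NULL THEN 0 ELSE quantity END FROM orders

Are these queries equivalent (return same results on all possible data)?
Yes, equivalent

Both queries return: [(0,), (4,), (4,), (6,), (7,), (11,), (12,), (16,)]

Reason: COALESCE vs CASE for NULL handling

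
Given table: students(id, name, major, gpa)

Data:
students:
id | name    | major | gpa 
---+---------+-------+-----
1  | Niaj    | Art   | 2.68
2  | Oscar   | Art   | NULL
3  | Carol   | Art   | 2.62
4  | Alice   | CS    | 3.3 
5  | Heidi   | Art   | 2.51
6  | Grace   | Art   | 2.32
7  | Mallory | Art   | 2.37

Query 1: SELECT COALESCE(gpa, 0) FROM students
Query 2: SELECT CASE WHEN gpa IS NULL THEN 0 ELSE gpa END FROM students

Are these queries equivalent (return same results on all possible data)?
Yes, equivalent

Both queries return: [(0,), (2.32,), (2.37,), (2.51,), (2.62,), (2.68,), (3.3,)]

Reason: COALESCE vs CASE for NULL handling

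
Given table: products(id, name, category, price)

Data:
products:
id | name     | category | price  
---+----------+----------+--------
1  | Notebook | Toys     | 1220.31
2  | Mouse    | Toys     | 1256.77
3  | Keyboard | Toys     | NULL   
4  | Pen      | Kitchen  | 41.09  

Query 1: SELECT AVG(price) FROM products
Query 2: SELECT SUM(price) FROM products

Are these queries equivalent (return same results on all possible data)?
No, not equivalent

Query 1 returns: [(839.39,)]
Query 2 returns: [(2518.17,)]

Reason: AVG vs SUM give different aggregate values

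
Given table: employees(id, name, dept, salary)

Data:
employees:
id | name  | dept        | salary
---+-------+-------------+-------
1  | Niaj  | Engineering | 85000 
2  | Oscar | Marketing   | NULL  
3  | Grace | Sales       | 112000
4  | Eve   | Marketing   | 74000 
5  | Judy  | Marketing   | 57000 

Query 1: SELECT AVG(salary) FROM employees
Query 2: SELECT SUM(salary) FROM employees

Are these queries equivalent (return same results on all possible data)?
No, not equivalent

Query 1 returns: [(82000.0,)]
Query 2 returns: [(328000,)]

Reason: AVG vs SUM give different aggregate values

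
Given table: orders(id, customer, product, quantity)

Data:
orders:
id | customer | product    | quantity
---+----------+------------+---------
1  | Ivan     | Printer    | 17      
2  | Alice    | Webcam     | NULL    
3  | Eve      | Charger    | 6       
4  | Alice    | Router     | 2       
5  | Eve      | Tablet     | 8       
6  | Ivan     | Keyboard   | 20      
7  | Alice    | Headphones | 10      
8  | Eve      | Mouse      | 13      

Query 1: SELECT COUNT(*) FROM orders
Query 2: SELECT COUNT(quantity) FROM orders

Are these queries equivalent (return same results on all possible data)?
No, not equivalent

Query 1 returns: [(8,)]
Query 2 returns: [(7,)]

Reason: COUNT(*) includes NULLs, COUNT(column) excludes them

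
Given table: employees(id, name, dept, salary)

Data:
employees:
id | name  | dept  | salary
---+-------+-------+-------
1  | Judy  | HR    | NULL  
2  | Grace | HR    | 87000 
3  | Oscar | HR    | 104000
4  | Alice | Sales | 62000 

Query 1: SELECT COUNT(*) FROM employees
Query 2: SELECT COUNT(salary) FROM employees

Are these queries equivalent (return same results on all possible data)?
No, not equivalent

Query 1 returns: [(4,)]
Query 2 returns: [(3,)]

Reason: COUNT(*) includes NULLs, COUNT(column) excludes them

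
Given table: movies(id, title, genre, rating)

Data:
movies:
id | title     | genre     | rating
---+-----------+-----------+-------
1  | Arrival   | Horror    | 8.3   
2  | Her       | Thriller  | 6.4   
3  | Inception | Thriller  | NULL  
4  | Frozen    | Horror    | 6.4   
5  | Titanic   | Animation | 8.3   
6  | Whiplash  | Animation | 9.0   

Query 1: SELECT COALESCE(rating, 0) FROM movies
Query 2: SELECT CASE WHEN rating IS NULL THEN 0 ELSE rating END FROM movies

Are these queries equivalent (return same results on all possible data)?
Yes, equivalent

Both queries return: [(0,), (6.4,), (6.4,), (8.3,), (8.3,), (9.0,)]

Reason: COALESCE vs CASE for NULL handling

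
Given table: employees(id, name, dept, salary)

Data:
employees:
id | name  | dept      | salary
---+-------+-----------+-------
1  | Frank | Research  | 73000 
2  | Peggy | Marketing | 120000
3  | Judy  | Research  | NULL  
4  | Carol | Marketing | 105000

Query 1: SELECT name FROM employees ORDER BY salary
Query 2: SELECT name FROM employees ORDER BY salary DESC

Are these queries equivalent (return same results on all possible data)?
No, not equivalent

Query 1 returns: [('Judy',), ('Frank',), ('Carol',), ('Peggy',)]
Query 2 returns: [('Peggy',), ('Carol',), ('Frank',), ('Judy',)]

Reason: ASC vs DESC gives opposite ordering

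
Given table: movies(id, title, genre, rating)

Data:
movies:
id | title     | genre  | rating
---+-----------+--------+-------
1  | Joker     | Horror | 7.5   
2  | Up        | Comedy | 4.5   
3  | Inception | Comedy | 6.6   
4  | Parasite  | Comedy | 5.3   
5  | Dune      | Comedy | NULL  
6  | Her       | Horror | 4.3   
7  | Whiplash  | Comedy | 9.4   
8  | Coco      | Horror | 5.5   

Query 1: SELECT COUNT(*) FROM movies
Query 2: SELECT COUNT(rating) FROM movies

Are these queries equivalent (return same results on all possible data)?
No, not equivalent

Query 1 returns: [(8,)]
Query 2 returns: [(7,)]

Reason: COUNT(*) includes NULLs, COUNT(column) excludes them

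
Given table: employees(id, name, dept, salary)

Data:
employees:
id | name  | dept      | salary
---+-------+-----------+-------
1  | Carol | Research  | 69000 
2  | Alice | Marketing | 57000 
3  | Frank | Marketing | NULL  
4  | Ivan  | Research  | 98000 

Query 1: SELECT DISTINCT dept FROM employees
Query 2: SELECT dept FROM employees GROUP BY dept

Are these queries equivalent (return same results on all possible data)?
Yes, equivalent

Both queries return: [('Marketing',), ('Research',)]

Reason: Both get unique depts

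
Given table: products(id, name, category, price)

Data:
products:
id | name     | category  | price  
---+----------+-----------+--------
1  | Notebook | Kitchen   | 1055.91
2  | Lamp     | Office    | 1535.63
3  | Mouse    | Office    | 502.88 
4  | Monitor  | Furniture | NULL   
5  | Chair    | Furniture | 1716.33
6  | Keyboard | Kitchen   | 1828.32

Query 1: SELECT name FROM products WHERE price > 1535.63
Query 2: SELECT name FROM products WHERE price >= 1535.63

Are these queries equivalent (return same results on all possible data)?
No, not equivalent

Query 1 returns: [('Chair',), ('Keyboard',)]
Query 2 returns: [('Lamp',), ('Chair',), ('Keyboard',)]

Reason: > vs >= gives different results when price = 1535.63 exists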